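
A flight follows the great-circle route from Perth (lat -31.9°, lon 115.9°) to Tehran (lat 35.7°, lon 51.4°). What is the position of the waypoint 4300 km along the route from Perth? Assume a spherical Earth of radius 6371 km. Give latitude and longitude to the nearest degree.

≈ lat -3°, lon 89°

Write both endpoints as unit vectors p₁, p₂ with components (cos φ cos λ, cos φ sin λ, sin φ).
The central angle between the endpoints is δ = arccos(p₁·p₂) ≈ 1.582 rad (90.7°). The total great-circle distance is δ·R ≈ 1.582 × 6371 ≈ 10081 km, so the target fraction is f = 4300/10081 ≈ 0.427.
Interpolate at f ≈ 0.427 with slerp weights a = sin((1−f)δ)/sin δ ≈ 0.788, b = sin(fδ)/sin δ ≈ 0.625.
p = a·p₁ + b·p₂ ≈ (0.024, 0.998, -0.052); φ = arcsin(p_z) ≈ -2.97°, λ = atan2(p_y, p_x) ≈ 88.60°.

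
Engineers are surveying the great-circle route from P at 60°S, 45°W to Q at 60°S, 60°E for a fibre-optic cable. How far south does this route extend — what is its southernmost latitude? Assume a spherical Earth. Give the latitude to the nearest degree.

The great circle lies in the plane with unit normal n̂ = (p₁ × p₂)/|p₁ × p₂|.
Here n̂_z ≈ +0.332; the vertex latitude is φ_max = arccos|n̂_z| ≈ 70.6°.
Check via Clairaut: cos φ_max = |cos φ₁| · sin C = cos(60.0°)·sin(138.5°) ≈ 0.332, again giving ≈ 70.6°.

≈ 71°S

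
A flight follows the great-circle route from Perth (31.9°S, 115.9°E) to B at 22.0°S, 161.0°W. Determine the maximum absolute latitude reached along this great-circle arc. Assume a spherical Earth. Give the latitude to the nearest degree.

The great circle lies in the plane with unit normal n̂ = (p₁ × p₂)/|p₁ × p₂|.
Here n̂_z ≈ +0.817; the vertex latitude is φ_max = arccos|n̂_z| ≈ 35.2°.
Check via Clairaut: cos φ_max = |cos φ₁| · sin C = cos(31.9°)·sin(105.7°) ≈ 0.817, again giving ≈ 35.2°.

≈ 35°S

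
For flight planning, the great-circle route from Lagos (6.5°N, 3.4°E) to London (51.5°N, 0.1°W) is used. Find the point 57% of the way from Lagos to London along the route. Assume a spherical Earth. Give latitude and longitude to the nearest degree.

≈ 32°N, 2°E

Convert each endpoint to a unit vector on the sphere (x = cos φ cos λ, y = cos φ sin λ, z = sin φ).
The central angle between the endpoints is δ = arccos(p₁·p₂) ≈ 0.787 rad (45.1°).
Interpolate at f = 0.57 with slerp weights a = sin((1−f)δ)/sin δ ≈ 0.469, b = sin(fδ)/sin δ ≈ 0.612.
p = a·p₁ + b·p₂ ≈ (0.846, 0.027, 0.532); φ = arcsin(p_z) ≈ 32.16°, λ = atan2(p_y, p_x) ≈ 1.82°.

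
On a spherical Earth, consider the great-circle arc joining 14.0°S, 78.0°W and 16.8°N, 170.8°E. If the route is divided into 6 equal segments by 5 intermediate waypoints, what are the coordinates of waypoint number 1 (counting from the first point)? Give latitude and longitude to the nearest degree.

≈ 9°S, 97°W

Write both endpoints as unit vectors p₁, p₂ with components (cos φ cos λ, cos φ sin λ, sin φ).
The central angle between the endpoints is δ = arccos(p₁·p₂) ≈ 1.989 rad (113.9°).
Interpolate at f = 1/6 with slerp weights a = sin((1−f)δ)/sin δ ≈ 1.090, b = sin(fδ)/sin δ ≈ 0.356.
p = a·p₁ + b·p₂ ≈ (-0.117, -0.980, -0.161); φ = arcsin(p_z) ≈ -9.25°, λ = atan2(p_y, p_x) ≈ -96.78°.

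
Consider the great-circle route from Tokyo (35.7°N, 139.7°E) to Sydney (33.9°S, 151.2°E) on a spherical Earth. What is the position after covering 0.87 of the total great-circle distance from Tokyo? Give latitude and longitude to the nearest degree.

≈ 25°S, 149°E

Write both endpoints as unit vectors p₁, p₂ with components (cos φ cos λ, cos φ sin λ, sin φ).
The central angle between the endpoints is δ = arccos(p₁·p₂) ≈ 1.229 rad (70.4°).
Interpolate at f = 0.87 with slerp weights a = sin((1−f)δ)/sin δ ≈ 0.169, b = sin(fδ)/sin δ ≈ 0.931.
p = a·p₁ + b·p₂ ≈ (-0.782, 0.461, -0.421); φ = arcsin(p_z) ≈ -24.87°, λ = atan2(p_y, p_x) ≈ 149.47°.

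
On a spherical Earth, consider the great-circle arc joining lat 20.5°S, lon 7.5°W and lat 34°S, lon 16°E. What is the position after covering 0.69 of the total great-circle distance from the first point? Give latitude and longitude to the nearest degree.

≈ lat 30°S, lon 8°E

Write both endpoints as unit vectors p₁, p₂ with components (cos φ cos λ, cos φ sin λ, sin φ).
The central angle between the endpoints is δ = arccos(p₁·p₂) ≈ 0.432 rad (24.8°).
Interpolate at f = 0.69 with slerp weights a = sin((1−f)δ)/sin δ ≈ 0.319, b = sin(fδ)/sin δ ≈ 0.701.
p = a·p₁ + b·p₂ ≈ (0.855, 0.121, -0.504); φ = arcsin(p_z) ≈ -30.26°, λ = atan2(p_y, p_x) ≈ 8.07°.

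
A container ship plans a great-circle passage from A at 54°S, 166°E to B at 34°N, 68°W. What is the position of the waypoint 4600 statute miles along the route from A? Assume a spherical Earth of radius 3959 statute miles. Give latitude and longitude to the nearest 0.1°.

≈ 22.0°S, 114.0°W

From cos δ = sin φ₁ sin φ₂ + cos φ₁ cos φ₂ cos Δλ, the central angle is δ ≈ 2.402 rad (137.6°). The total great-circle distance is δ·R ≈ 2.402 × 3959 ≈ 9510 mi, so the target fraction is f = 4600/9510 ≈ 0.484.
Interpolate at f ≈ 0.484 with slerp weights a = sin((1−f)δ)/sin δ ≈ 1.404, b = sin(fδ)/sin δ ≈ 1.362.
p = a·p₁ + b·p₂ ≈ (-0.378, -0.847, -0.374); φ = arcsin(p_z) ≈ -21.97°, λ = atan2(p_y, p_x) ≈ -114.03°.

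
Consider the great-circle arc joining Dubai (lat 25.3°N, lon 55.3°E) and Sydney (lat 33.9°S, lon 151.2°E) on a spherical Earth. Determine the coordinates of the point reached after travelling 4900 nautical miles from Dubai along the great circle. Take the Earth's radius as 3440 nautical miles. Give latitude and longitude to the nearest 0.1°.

≈ lat 22.2°S, lon 123.7°E

Convert each endpoint to a unit vector on the sphere (x = cos φ cos λ, y = cos φ sin λ, z = sin φ).
The central angle between the endpoints is δ = arccos(p₁·p₂) ≈ 1.892 rad (108.4°). The total great-circle distance is δ·R ≈ 1.892 × 3440 ≈ 6508 nmi, so the target fraction is f = 4900/6508 ≈ 0.753.
Interpolate at f ≈ 0.753 with slerp weights a = sin((1−f)δ)/sin δ ≈ 0.475, b = sin(fδ)/sin δ ≈ 1.043.
p = a·p₁ + b·p₂ ≈ (-0.514, 0.770, -0.379); φ = arcsin(p_z) ≈ -22.25°, λ = atan2(p_y, p_x) ≈ 123.73°.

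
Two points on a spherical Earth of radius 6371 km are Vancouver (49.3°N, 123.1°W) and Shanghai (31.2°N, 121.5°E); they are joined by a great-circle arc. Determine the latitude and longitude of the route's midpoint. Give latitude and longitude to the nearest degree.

Convert each endpoint to a unit vector on the sphere (x = cos φ cos λ, y = cos φ sin λ, z = sin φ).
The central angle between the endpoints is δ = arccos(p₁·p₂) ≈ 1.417 rad (81.2°).
Interpolate at f = 1/2 with slerp weights a = sin((1−f)δ)/sin δ ≈ 0.658, b = sin(fδ)/sin δ ≈ 0.658.
p = a·p₁ + b·p₂ ≈ (-0.529, 0.121, 0.840); φ = arcsin(p_z) ≈ 57.16°, λ = atan2(p_y, p_x) ≈ 167.16°.

≈ (57°N, 167°E)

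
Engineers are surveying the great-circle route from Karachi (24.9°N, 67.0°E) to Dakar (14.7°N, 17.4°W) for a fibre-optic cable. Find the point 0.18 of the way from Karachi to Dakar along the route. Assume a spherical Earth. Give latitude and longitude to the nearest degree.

Write both endpoints as unit vectors p₁, p₂ with components (cos φ cos λ, cos φ sin λ, sin φ).
The central angle between the endpoints is δ = arccos(p₁·p₂) ≈ 1.377 rad (78.9°).
Interpolate at f = 0.18 with slerp weights a = sin((1−f)δ)/sin δ ≈ 0.921, b = sin(fδ)/sin δ ≈ 0.250.
p = a·p₁ + b·p₂ ≈ (0.557, 0.697, 0.451); φ = arcsin(p_z) ≈ 26.83°, λ = atan2(p_y, p_x) ≈ 51.35°.

≈ 27°N, 51°E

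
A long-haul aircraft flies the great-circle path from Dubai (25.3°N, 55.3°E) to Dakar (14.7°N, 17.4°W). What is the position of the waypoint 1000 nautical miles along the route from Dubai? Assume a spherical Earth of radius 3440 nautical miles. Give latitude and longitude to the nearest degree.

≈ (26°N, 37°E)

Convert each endpoint to a unit vector on the sphere (x = cos φ cos λ, y = cos φ sin λ, z = sin φ).
The central angle between the endpoints is δ = arccos(p₁·p₂) ≈ 1.193 rad (68.4°). The total great-circle distance is δ·R ≈ 1.193 × 3440 ≈ 4105 nmi, so the target fraction is f = 1000/4105 ≈ 0.244.
Interpolate at f ≈ 0.244 with slerp weights a = sin((1−f)δ)/sin δ ≈ 0.844, b = sin(fδ)/sin δ ≈ 0.308.
p = a·p₁ + b·p₂ ≈ (0.719, 0.538, 0.439); φ = arcsin(p_z) ≈ 26.05°, λ = atan2(p_y, p_x) ≈ 36.82°.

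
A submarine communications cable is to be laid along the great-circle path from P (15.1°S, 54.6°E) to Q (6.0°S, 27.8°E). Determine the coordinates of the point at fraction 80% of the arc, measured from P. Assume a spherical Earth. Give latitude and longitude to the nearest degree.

≈ (8°S, 33°E)

Write both endpoints as unit vectors p₁, p₂ with components (cos φ cos λ, cos φ sin λ, sin φ).
The central angle between the endpoints is δ = arccos(p₁·p₂) ≈ 0.486 rad (27.8°).
Interpolate at f = 0.80 with slerp weights a = sin((1−f)δ)/sin δ ≈ 0.208, b = sin(fδ)/sin δ ≈ 0.812.
p = a·p₁ + b·p₂ ≈ (0.830, 0.540, -0.139); φ = arcsin(p_z) ≈ -7.99°, λ = atan2(p_y, p_x) ≈ 33.04°.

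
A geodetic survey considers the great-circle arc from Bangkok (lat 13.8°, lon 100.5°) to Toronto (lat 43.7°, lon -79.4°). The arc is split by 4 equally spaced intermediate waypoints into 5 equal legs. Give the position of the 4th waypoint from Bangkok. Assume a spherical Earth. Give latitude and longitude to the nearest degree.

Convert each endpoint to a unit vector on the sphere (x = cos φ cos λ, y = cos φ sin λ, z = sin φ).
The central angle between the endpoints is δ = arccos(p₁·p₂) ≈ 2.138 rad (122.5°).
Interpolate at f = 4/5 with slerp weights a = sin((1−f)δ)/sin δ ≈ 0.492, b = sin(fδ)/sin δ ≈ 1.174.
p = a·p₁ + b·p₂ ≈ (0.069, -0.365, 0.928); φ = arcsin(p_z) ≈ 68.20°, λ = atan2(p_y, p_x) ≈ -79.27°.

≈ lat 68°, lon -79°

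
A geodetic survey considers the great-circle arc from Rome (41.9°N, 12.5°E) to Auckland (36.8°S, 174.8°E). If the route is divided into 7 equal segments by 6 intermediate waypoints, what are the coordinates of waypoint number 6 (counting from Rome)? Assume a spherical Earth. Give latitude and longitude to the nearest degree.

≈ (24°S, 152°E)

The haversine formula gives a central angle δ ≈ 2.887 rad (165.4°) between the endpoints.
Interpolate at f = 6/7 with slerp weights a = sin((1−f)δ)/sin δ ≈ 1.593, b = sin(fδ)/sin δ ≈ 2.458.
p = a·p₁ + b·p₂ ≈ (-0.802, 0.435, -0.408); φ = arcsin(p_z) ≈ -24.11°, λ = atan2(p_y, p_x) ≈ 151.54°.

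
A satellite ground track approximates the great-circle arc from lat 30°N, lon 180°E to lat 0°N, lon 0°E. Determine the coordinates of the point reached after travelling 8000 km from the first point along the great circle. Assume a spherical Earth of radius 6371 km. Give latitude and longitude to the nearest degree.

Convert each endpoint to a unit vector on the sphere (x = cos φ cos λ, y = cos φ sin λ, z = sin φ).
The central angle between the endpoints is δ = arccos(p₁·p₂) ≈ 2.618 rad (150.0°). The total great-circle distance is δ·R ≈ 2.618 × 6371 ≈ 16679 km, so the target fraction is f = 8000/16679 ≈ 0.480.
Interpolate at f ≈ 0.480 with slerp weights a = sin((1−f)δ)/sin δ ≈ 1.957, b = sin(fδ)/sin δ ≈ 1.902.
p = a·p₁ + b·p₂ ≈ (0.207, 0.000, 0.978); φ = arcsin(p_z) ≈ 78.05°, λ = atan2(p_y, p_x) ≈ 0.00°.

≈ lat 78°N, lon 0°E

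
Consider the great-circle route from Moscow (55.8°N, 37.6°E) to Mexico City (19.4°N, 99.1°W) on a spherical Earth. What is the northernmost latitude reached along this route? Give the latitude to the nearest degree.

≈ 69°N

The great circle lies in the plane with unit normal n̂ = (p₁ × p₂)/|p₁ × p₂|.
Here n̂_z ≈ -0.366; the vertex latitude is φ_max = arccos|n̂_z| ≈ 68.5°.
Check via Clairaut: cos φ_max = |cos φ₁| · sin C = cos(55.8°)·sin(40.6°) ≈ 0.366, again giving ≈ 68.5°.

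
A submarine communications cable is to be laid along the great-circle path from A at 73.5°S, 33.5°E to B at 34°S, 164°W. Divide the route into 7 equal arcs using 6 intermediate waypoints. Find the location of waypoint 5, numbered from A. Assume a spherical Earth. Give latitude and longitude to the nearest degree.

Convert each endpoint to a unit vector on the sphere (x = cos φ cos λ, y = cos φ sin λ, z = sin φ).
The central angle between the endpoints is δ = arccos(p₁·p₂) ≈ 1.254 rad (71.8°).
Interpolate at f = 5/7 with slerp weights a = sin((1−f)δ)/sin δ ≈ 0.369, b = sin(fδ)/sin δ ≈ 0.822.
p = a·p₁ + b·p₂ ≈ (-0.567, -0.130, -0.813); φ = arcsin(p_z) ≈ -54.41°, λ = atan2(p_y, p_x) ≈ -167.10°.

≈ 54°S, 167°W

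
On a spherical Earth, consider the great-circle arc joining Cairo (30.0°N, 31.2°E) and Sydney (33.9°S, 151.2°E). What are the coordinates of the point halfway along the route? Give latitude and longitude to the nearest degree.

≈ 4°S, 89°E

Write both endpoints as unit vectors p₁, p₂ with components (cos φ cos λ, cos φ sin λ, sin φ).
The central angle between the endpoints is δ = arccos(p₁·p₂) ≈ 2.263 rad (129.7°).
Interpolate at f = 1/2 with slerp weights a = sin((1−f)δ)/sin δ ≈ 1.176, b = sin(fδ)/sin δ ≈ 1.176.
p = a·p₁ + b·p₂ ≈ (0.016, 0.998, -0.068); φ = arcsin(p_z) ≈ -3.89°, λ = atan2(p_y, p_x) ≈ 89.09°.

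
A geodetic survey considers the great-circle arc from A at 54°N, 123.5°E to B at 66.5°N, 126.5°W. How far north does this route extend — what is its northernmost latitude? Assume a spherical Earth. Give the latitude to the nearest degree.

≈ 73°N

The great circle lies in the plane with unit normal n̂ = (p₁ × p₂)/|p₁ × p₂|.
Here n̂_z ≈ +0.294; the vertex latitude is φ_max = arccos|n̂_z| ≈ 72.9°.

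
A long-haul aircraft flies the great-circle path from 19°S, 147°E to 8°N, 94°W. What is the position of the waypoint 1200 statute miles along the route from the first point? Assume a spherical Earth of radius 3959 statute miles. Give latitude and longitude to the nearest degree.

≈ 19°S, 165°E

From cos δ = sin φ₁ sin φ₂ + cos φ₁ cos φ₂ cos Δλ, the central angle is δ ≈ 2.094 rad (120.0°). The total great-circle distance is δ·R ≈ 2.094 × 3959 ≈ 8288 mi, so the target fraction is f = 1200/8288 ≈ 0.145.
Interpolate at f ≈ 0.145 with slerp weights a = sin((1−f)δ)/sin δ ≈ 1.126, b = sin(fδ)/sin δ ≈ 0.344.
p = a·p₁ + b·p₂ ≈ (-0.917, 0.240, -0.319); φ = arcsin(p_z) ≈ -18.59°, λ = atan2(p_y, p_x) ≈ 165.35°.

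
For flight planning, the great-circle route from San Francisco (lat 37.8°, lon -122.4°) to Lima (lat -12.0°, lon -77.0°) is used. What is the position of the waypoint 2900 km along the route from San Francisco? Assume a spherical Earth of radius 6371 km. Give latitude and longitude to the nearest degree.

Write both endpoints as unit vectors p₁, p₂ with components (cos φ cos λ, cos φ sin λ, sin φ).
The central angle between the endpoints is δ = arccos(p₁·p₂) ≈ 1.143 rad (65.5°). The total great-circle distance is δ·R ≈ 1.143 × 6371 ≈ 7279 km, so the target fraction is f = 2900/7279 ≈ 0.398.
Interpolate at f ≈ 0.398 with slerp weights a = sin((1−f)δ)/sin δ ≈ 0.697, b = sin(fδ)/sin δ ≈ 0.483.
p = a·p₁ + b·p₂ ≈ (-0.189, -0.926, 0.327); φ = arcsin(p_z) ≈ 19.09°, λ = atan2(p_y, p_x) ≈ -101.54°.

≈ lat 19°, lon -102°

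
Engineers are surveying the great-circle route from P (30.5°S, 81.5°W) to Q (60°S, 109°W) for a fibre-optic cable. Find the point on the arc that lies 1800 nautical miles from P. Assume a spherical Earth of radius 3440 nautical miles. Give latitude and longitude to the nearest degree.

Convert each endpoint to a unit vector on the sphere (x = cos φ cos λ, y = cos φ sin λ, z = sin φ).
The central angle between the endpoints is δ = arccos(p₁·p₂) ≈ 0.606 rad (34.7°). The total great-circle distance is δ·R ≈ 0.606 × 3440 ≈ 2086 nmi, so the target fraction is f = 1800/2086 ≈ 0.863.
Interpolate at f ≈ 0.863 with slerp weights a = sin((1−f)δ)/sin δ ≈ 0.146, b = sin(fδ)/sin δ ≈ 0.877.
p = a·p₁ + b·p₂ ≈ (-0.124, -0.539, -0.833); φ = arcsin(p_z) ≈ -56.44°, λ = atan2(p_y, p_x) ≈ -102.98°.

≈ (56°S, 103°W)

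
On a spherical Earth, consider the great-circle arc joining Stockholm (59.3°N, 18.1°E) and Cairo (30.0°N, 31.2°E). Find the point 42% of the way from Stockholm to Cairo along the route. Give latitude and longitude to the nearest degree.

≈ 47°N, 25°E

Convert each endpoint to a unit vector on the sphere (x = cos φ cos λ, y = cos φ sin λ, z = sin φ).
The central angle between the endpoints is δ = arccos(p₁·p₂) ≈ 0.534 rad (30.6°).
Interpolate at f = 0.42 with slerp weights a = sin((1−f)δ)/sin δ ≈ 0.599, b = sin(fδ)/sin δ ≈ 0.437.
p = a·p₁ + b·p₂ ≈ (0.614, 0.291, 0.733); φ = arcsin(p_z) ≈ 47.17°, λ = atan2(p_y, p_x) ≈ 25.35°.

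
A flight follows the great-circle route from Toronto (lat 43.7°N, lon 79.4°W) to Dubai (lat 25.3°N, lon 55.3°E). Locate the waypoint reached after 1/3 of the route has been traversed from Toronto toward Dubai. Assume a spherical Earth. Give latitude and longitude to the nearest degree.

The haversine formula gives a central angle δ ≈ 1.736 rad (99.5°) between the endpoints.
Interpolate at f = 1/3 with slerp weights a = sin((1−f)δ)/sin δ ≈ 0.928, b = sin(fδ)/sin δ ≈ 0.554.
p = a·p₁ + b·p₂ ≈ (0.409, -0.248, 0.878); φ = arcsin(p_z) ≈ 61.45°, λ = atan2(p_y, p_x) ≈ -31.20°.

≈ lat 61°N, lon 31°W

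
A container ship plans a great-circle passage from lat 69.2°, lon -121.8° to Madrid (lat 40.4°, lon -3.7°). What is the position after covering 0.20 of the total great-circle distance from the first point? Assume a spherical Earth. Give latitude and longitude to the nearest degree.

≈ lat 74°, lon -85°

The haversine formula gives a central angle δ ≈ 1.072 rad (61.4°) between the endpoints.
Interpolate at f = 0.20 with slerp weights a = sin((1−f)δ)/sin δ ≈ 0.861, b = sin(fδ)/sin δ ≈ 0.242.
p = a·p₁ + b·p₂ ≈ (0.023, -0.272, 0.962); φ = arcsin(p_z) ≈ 74.17°, λ = atan2(p_y, p_x) ≈ -85.17°.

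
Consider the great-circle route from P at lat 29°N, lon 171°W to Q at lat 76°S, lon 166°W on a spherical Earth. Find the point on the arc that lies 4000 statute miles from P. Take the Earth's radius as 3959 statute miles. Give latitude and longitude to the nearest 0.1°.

Write both endpoints as unit vectors p₁, p₂ with components (cos φ cos λ, cos φ sin λ, sin φ).
The central angle between the endpoints is δ = arccos(p₁·p₂) ≈ 1.833 rad (105.0°). The total great-circle distance is δ·R ≈ 1.833 × 3959 ≈ 7259 mi, so the target fraction is f = 4000/7259 ≈ 0.551.
Interpolate at f ≈ 0.551 with slerp weights a = sin((1−f)δ)/sin δ ≈ 0.759, b = sin(fδ)/sin δ ≈ 0.877.
p = a·p₁ + b·p₂ ≈ (-0.862, -0.155, -0.483); φ = arcsin(p_z) ≈ -28.88°, λ = atan2(p_y, p_x) ≈ -169.79°.

≈ lat 28.9°S, lon 169.8°W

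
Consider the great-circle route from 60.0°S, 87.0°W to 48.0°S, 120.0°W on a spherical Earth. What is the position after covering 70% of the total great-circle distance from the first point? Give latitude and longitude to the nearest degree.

≈ 52°S, 112°W

Write both endpoints as unit vectors p₁, p₂ with components (cos φ cos λ, cos φ sin λ, sin φ).
The central angle between the endpoints is δ = arccos(p₁·p₂) ≈ 0.392 rad (22.5°).
Interpolate at f = 0.70 with slerp weights a = sin((1−f)δ)/sin δ ≈ 0.307, b = sin(fδ)/sin δ ≈ 0.709.
p = a·p₁ + b·p₂ ≈ (-0.229, -0.564, -0.793); φ = arcsin(p_z) ≈ -52.47°, λ = atan2(p_y, p_x) ≈ -112.11°.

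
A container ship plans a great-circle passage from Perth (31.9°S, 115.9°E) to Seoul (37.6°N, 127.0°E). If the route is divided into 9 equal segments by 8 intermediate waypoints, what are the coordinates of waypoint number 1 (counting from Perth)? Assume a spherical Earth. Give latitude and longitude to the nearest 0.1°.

Write both endpoints as unit vectors p₁, p₂ with components (cos φ cos λ, cos φ sin λ, sin φ).
The central angle between the endpoints is δ = arccos(p₁·p₂) ≈ 1.226 rad (70.3°).
Interpolate at f = 1/9 with slerp weights a = sin((1−f)δ)/sin δ ≈ 0.942, b = sin(fδ)/sin δ ≈ 0.144.
p = a·p₁ + b·p₂ ≈ (-0.418, 0.811, -0.410); φ = arcsin(p_z) ≈ -24.19°, λ = atan2(p_y, p_x) ≈ 117.28°.

≈ 24.2°S, 117.3°E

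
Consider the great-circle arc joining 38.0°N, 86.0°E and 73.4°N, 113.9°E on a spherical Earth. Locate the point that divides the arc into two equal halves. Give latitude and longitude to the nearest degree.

≈ 56°N, 93°E

Convert each endpoint to a unit vector on the sphere (x = cos φ cos λ, y = cos φ sin λ, z = sin φ).
The central angle between the endpoints is δ = arccos(p₁·p₂) ≈ 0.662 rad (37.9°).
Interpolate at f = 1/2 with slerp weights a = sin((1−f)δ)/sin δ ≈ 0.529, b = sin(fδ)/sin δ ≈ 0.529.
p = a·p₁ + b·p₂ ≈ (-0.032, 0.554, 0.832); φ = arcsin(p_z) ≈ 56.32°, λ = atan2(p_y, p_x) ≈ 93.32°.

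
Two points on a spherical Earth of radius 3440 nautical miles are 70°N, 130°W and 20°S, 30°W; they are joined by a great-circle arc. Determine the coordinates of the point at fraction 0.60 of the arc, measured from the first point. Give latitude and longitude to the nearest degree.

The haversine formula gives a central angle δ ≈ 1.958 rad (112.2°) between the endpoints.
Interpolate at f = 0.60 with slerp weights a = sin((1−f)δ)/sin δ ≈ 0.762, b = sin(fδ)/sin δ ≈ 0.996.
p = a·p₁ + b·p₂ ≈ (0.643, -0.668, 0.375); φ = arcsin(p_z) ≈ 22.03°, λ = atan2(p_y, p_x) ≈ -46.07°.

≈ 22°N, 46°W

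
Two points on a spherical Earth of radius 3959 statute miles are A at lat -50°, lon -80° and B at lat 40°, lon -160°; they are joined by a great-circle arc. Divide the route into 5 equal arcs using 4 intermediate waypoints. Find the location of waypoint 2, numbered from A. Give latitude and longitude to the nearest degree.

≈ lat -16°, lon -118°

From cos δ = sin φ₁ sin φ₂ + cos φ₁ cos φ₂ cos Δλ, the central angle is δ ≈ 1.990 rad (114.0°).
Interpolate at f = 2/5 with slerp weights a = sin((1−f)δ)/sin δ ≈ 1.018, b = sin(fδ)/sin δ ≈ 0.782.
p = a·p₁ + b·p₂ ≈ (-0.449, -0.849, -0.277); φ = arcsin(p_z) ≈ -16.08°, λ = atan2(p_y, p_x) ≈ -117.89°.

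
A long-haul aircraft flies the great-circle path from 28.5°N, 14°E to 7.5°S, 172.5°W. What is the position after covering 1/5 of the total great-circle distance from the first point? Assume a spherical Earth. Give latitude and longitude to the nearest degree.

≈ 58°N, 31°E

From cos δ = sin φ₁ sin φ₂ + cos φ₁ cos φ₂ cos Δλ, the central angle is δ ≈ 2.760 rad (158.1°).
Interpolate at f = 1/5 with slerp weights a = sin((1−f)δ)/sin δ ≈ 2.157, b = sin(fδ)/sin δ ≈ 1.407.
p = a·p₁ + b·p₂ ≈ (0.456, 0.277, 0.846); φ = arcsin(p_z) ≈ 57.75°, λ = atan2(p_y, p_x) ≈ 31.21°.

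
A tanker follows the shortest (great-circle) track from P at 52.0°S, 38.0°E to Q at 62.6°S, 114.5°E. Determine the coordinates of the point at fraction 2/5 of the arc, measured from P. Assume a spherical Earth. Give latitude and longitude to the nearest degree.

From cos δ = sin φ₁ sin φ₂ + cos φ₁ cos φ₂ cos Δλ, the central angle is δ ≈ 0.699 rad (40.0°).
Interpolate at f = 2/5 with slerp weights a = sin((1−f)δ)/sin δ ≈ 0.633, b = sin(fδ)/sin δ ≈ 0.429.
p = a·p₁ + b·p₂ ≈ (0.225, 0.419, -0.879); φ = arcsin(p_z) ≈ -61.57°, λ = atan2(p_y, p_x) ≈ 61.77°.

≈ 62°S, 62°E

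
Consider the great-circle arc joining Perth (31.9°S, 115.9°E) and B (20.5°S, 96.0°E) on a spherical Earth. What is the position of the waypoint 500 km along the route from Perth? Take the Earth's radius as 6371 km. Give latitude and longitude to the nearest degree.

≈ (30°S, 111°E)

Convert each endpoint to a unit vector on the sphere (x = cos φ cos λ, y = cos φ sin λ, z = sin φ).
The central angle between the endpoints is δ = arccos(p₁·p₂) ≈ 0.369 rad (21.1°). The total great-circle distance is δ·R ≈ 0.369 × 6371 ≈ 2349 km, so the target fraction is f = 500/2349 ≈ 0.213.
Interpolate at f ≈ 0.213 with slerp weights a = sin((1−f)δ)/sin δ ≈ 0.794, b = sin(fδ)/sin δ ≈ 0.218.
p = a·p₁ + b·p₂ ≈ (-0.316, 0.809, -0.496); φ = arcsin(p_z) ≈ -29.72°, λ = atan2(p_y, p_x) ≈ 111.32°.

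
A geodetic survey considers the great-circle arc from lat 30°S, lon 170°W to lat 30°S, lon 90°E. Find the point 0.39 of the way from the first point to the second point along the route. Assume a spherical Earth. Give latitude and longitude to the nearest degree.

≈ lat 41°S, lon 152°E

Write both endpoints as unit vectors p₁, p₂ with components (cos φ cos λ, cos φ sin λ, sin φ).
The central angle between the endpoints is δ = arccos(p₁·p₂) ≈ 1.451 rad (83.1°).
Interpolate at f = 0.39 with slerp weights a = sin((1−f)δ)/sin δ ≈ 0.779, b = sin(fδ)/sin δ ≈ 0.540.
p = a·p₁ + b·p₂ ≈ (-0.665, 0.350, -0.660); φ = arcsin(p_z) ≈ -41.28°, λ = atan2(p_y, p_x) ≈ 152.21°.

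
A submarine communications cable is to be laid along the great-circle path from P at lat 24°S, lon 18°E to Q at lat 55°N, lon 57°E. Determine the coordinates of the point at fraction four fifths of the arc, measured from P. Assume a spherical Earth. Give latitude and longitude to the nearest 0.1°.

The haversine formula gives a central angle δ ≈ 1.497 rad (85.8°) between the endpoints.
Interpolate at f = 4/5 with slerp weights a = sin((1−f)δ)/sin δ ≈ 0.296, b = sin(fδ)/sin δ ≈ 0.934.
p = a·p₁ + b·p₂ ≈ (0.549, 0.533, 0.645); φ = arcsin(p_z) ≈ 40.13°, λ = atan2(p_y, p_x) ≈ 44.15°.

≈ lat 40.1°N, lon 44.2°E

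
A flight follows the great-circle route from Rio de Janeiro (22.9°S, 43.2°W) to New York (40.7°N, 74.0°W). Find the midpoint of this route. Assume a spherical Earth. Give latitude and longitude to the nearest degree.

≈ (9°N, 57°W)

The haversine formula gives a central angle δ ≈ 1.217 rad (69.7°) between the endpoints.
Interpolate at f = 1/2 with slerp weights a = sin((1−f)δ)/sin δ ≈ 0.609, b = sin(fδ)/sin δ ≈ 0.609.
p = a·p₁ + b·p₂ ≈ (0.537, -0.828, 0.160); φ = arcsin(p_z) ≈ 9.22°, λ = atan2(p_y, p_x) ≈ -57.07°.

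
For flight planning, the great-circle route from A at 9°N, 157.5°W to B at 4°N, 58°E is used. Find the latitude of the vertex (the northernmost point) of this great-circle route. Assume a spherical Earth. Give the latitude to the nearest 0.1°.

≈ 20.7°N

The great circle lies in the plane with unit normal n̂ = (p₁ × p₂)/|p₁ × p₂|.
Here n̂_z ≈ -0.936; the vertex latitude is φ_max = arccos|n̂_z| ≈ 20.7°.
Check via Clairaut: cos φ_max = |cos φ₁| · sin C = cos(9.0°)·sin(71.3°) ≈ 0.936, again giving ≈ 20.7°.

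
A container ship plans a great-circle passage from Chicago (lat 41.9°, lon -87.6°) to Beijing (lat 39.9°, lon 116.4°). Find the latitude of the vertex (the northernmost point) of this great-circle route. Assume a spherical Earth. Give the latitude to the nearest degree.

The great circle lies in the plane with unit normal n̂ = (p₁ × p₂)/|p₁ × p₂|.
Here n̂_z ≈ -0.233; the vertex latitude is φ_max = arccos|n̂_z| ≈ 76.5°.

≈ 77°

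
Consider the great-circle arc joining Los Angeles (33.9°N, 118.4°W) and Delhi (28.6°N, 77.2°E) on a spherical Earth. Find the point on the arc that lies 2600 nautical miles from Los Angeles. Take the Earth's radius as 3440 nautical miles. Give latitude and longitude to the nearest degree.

≈ 73°N, 156°W

The haversine formula gives a central angle δ ≈ 2.021 rad (115.8°) between the endpoints. The total great-circle distance is δ·R ≈ 2.021 × 3440 ≈ 6951 nmi, so the target fraction is f = 2600/6951 ≈ 0.374.
Interpolate at f ≈ 0.374 with slerp weights a = sin((1−f)δ)/sin δ ≈ 1.059, b = sin(fδ)/sin δ ≈ 0.762.
p = a·p₁ + b·p₂ ≈ (-0.270, -0.121, 0.955); φ = arcsin(p_z) ≈ 72.79°, λ = atan2(p_y, p_x) ≈ -155.84°.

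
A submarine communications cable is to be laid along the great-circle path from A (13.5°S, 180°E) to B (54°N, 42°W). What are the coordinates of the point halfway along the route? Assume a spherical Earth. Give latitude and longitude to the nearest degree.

Convert each endpoint to a unit vector on the sphere (x = cos φ cos λ, y = cos φ sin λ, z = sin φ).
The central angle between the endpoints is δ = arccos(p₁·p₂) ≈ 2.231 rad (127.9°).
Interpolate at f = 1/2 with slerp weights a = sin((1−f)δ)/sin δ ≈ 1.138, b = sin(fδ)/sin δ ≈ 1.138.
p = a·p₁ + b·p₂ ≈ (-0.609, -0.447, 0.655); φ = arcsin(p_z) ≈ 40.90°, λ = atan2(p_y, p_x) ≈ -143.71°.

≈ (41°N, 144°W)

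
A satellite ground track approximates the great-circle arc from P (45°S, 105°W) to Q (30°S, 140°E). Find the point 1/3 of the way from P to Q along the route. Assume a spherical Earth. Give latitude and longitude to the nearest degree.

From cos δ = sin φ₁ sin φ₂ + cos φ₁ cos φ₂ cos Δλ, the central angle is δ ≈ 1.476 rad (84.6°).
Interpolate at f = 1/3 with slerp weights a = sin((1−f)δ)/sin δ ≈ 0.836, b = sin(fδ)/sin δ ≈ 0.474.
p = a·p₁ + b·p₂ ≈ (-0.468, -0.307, -0.829); φ = arcsin(p_z) ≈ -55.97°, λ = atan2(p_y, p_x) ≈ -146.71°.

≈ (56°S, 147°W)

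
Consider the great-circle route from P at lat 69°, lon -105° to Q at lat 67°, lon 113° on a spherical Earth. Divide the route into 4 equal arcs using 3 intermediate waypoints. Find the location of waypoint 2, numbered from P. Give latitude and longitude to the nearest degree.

Convert each endpoint to a unit vector on the sphere (x = cos φ cos λ, y = cos φ sin λ, z = sin φ).
The central angle between the endpoints is δ = arccos(p₁·p₂) ≈ 0.724 rad (41.5°).
Interpolate at f = 2/4 with slerp weights a = sin((1−f)δ)/sin δ ≈ 0.535, b = sin(fδ)/sin δ ≈ 0.535.
p = a·p₁ + b·p₂ ≈ (-0.131, 0.007, 0.991); φ = arcsin(p_z) ≈ 82.45°, λ = atan2(p_y, p_x) ≈ 176.85°.

≈ lat 82°, lon 177°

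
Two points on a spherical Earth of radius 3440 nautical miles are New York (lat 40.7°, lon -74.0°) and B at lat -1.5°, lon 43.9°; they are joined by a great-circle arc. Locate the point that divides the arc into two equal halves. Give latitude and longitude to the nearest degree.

≈ lat 34°, lon -2°

Write both endpoints as unit vectors p₁, p₂ with components (cos φ cos λ, cos φ sin λ, sin φ).
The central angle between the endpoints is δ = arccos(p₁·p₂) ≈ 1.952 rad (111.8°).
Interpolate at f = 1/2 with slerp weights a = sin((1−f)δ)/sin δ ≈ 0.892, b = sin(fδ)/sin δ ≈ 0.892.
p = a·p₁ + b·p₂ ≈ (0.829, -0.032, 0.558); φ = arcsin(p_z) ≈ 33.94°, λ = atan2(p_y, p_x) ≈ -2.19°.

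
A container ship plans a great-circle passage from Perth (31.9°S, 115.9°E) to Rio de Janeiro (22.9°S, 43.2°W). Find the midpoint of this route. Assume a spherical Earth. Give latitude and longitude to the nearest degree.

≈ (70°S, 24°E)

Convert each endpoint to a unit vector on the sphere (x = cos φ cos λ, y = cos φ sin λ, z = sin φ).
The central angle between the endpoints is δ = arccos(p₁·p₂) ≈ 2.123 rad (121.7°).
Interpolate at f = 1/2 with slerp weights a = sin((1−f)δ)/sin δ ≈ 1.026, b = sin(fδ)/sin δ ≈ 1.026.
p = a·p₁ + b·p₂ ≈ (0.308, 0.137, -0.941); φ = arcsin(p_z) ≈ -70.28°, λ = atan2(p_y, p_x) ≈ 23.88°.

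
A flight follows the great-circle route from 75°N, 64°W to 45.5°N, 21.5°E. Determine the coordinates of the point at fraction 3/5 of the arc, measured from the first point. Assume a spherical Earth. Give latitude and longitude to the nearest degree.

From cos δ = sin φ₁ sin φ₂ + cos φ₁ cos φ₂ cos Δλ, the central angle is δ ≈ 0.791 rad (45.3°).
Interpolate at f = 3/5 with slerp weights a = sin((1−f)δ)/sin δ ≈ 0.438, b = sin(fδ)/sin δ ≈ 0.643.
p = a·p₁ + b·p₂ ≈ (0.469, 0.063, 0.881); φ = arcsin(p_z) ≈ 61.77°, λ = atan2(p_y, p_x) ≈ 7.69°.

≈ 62°N, 8°E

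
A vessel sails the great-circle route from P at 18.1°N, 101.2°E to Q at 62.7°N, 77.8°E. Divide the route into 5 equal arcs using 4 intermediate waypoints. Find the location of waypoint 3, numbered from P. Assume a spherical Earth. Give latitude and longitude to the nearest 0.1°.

≈ 45.4°N, 91.5°E

From cos δ = sin φ₁ sin φ₂ + cos φ₁ cos φ₂ cos Δλ, the central angle is δ ≈ 0.828 rad (47.5°).
Interpolate at f = 3/5 with slerp weights a = sin((1−f)δ)/sin δ ≈ 0.441, b = sin(fδ)/sin δ ≈ 0.647.
p = a·p₁ + b·p₂ ≈ (-0.019, 0.702, 0.712); φ = arcsin(p_z) ≈ 45.41°, λ = atan2(p_y, p_x) ≈ 91.53°.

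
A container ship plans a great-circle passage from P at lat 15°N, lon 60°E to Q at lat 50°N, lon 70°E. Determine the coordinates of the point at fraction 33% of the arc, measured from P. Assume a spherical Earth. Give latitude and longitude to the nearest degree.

≈ lat 27°N, lon 63°E

Write both endpoints as unit vectors p₁, p₂ with components (cos φ cos λ, cos φ sin λ, sin φ).
The central angle between the endpoints is δ = arccos(p₁·p₂) ≈ 0.627 rad (35.9°).
Interpolate at f = 0.33 with slerp weights a = sin((1−f)δ)/sin δ ≈ 0.695, b = sin(fδ)/sin δ ≈ 0.350.
p = a·p₁ + b·p₂ ≈ (0.413, 0.793, 0.448); φ = arcsin(p_z) ≈ 26.62°, λ = atan2(p_y, p_x) ≈ 62.51°.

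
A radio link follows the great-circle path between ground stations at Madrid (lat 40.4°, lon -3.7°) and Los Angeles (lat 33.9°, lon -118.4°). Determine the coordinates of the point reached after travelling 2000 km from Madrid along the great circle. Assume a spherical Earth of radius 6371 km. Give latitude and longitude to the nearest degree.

≈ lat 50°, lon -25°

From cos δ = sin φ₁ sin φ₂ + cos φ₁ cos φ₂ cos Δλ, the central angle is δ ≈ 1.473 rad (84.4°). The total great-circle distance is δ·R ≈ 1.473 × 6371 ≈ 9386 km, so the target fraction is f = 2000/9386 ≈ 0.213.
Interpolate at f ≈ 0.213 with slerp weights a = sin((1−f)δ)/sin δ ≈ 0.921, b = sin(fδ)/sin δ ≈ 0.310.
p = a·p₁ + b·p₂ ≈ (0.577, -0.272, 0.770); φ = arcsin(p_z) ≈ 50.35°, λ = atan2(p_y, p_x) ≈ -25.21°.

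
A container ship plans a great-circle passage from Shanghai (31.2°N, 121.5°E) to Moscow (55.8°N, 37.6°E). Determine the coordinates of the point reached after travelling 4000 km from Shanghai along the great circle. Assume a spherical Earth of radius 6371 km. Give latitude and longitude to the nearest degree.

Convert each endpoint to a unit vector on the sphere (x = cos φ cos λ, y = cos φ sin λ, z = sin φ).
The central angle between the endpoints is δ = arccos(p₁·p₂) ≈ 1.071 rad (61.3°). The total great-circle distance is δ·R ≈ 1.071 × 6371 ≈ 6821 km, so the target fraction is f = 4000/6821 ≈ 0.586.
Interpolate at f ≈ 0.586 with slerp weights a = sin((1−f)δ)/sin δ ≈ 0.488, b = sin(fδ)/sin δ ≈ 0.669.
p = a·p₁ + b·p₂ ≈ (0.080, 0.586, 0.807); φ = arcsin(p_z) ≈ 53.76°, λ = atan2(p_y, p_x) ≈ 82.23°.

≈ (54°N, 82°E)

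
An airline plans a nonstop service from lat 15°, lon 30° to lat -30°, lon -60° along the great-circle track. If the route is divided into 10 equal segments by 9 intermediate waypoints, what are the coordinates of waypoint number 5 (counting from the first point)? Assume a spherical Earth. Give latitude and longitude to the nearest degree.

≈ lat -11°, lon -12°

From cos δ = sin φ₁ sin φ₂ + cos φ₁ cos φ₂ cos Δλ, the central angle is δ ≈ 1.701 rad (97.4°).
Interpolate at f = 5/10 with slerp weights a = sin((1−f)δ)/sin δ ≈ 0.758, b = sin(fδ)/sin δ ≈ 0.758.
p = a·p₁ + b·p₂ ≈ (0.962, -0.202, -0.183); φ = arcsin(p_z) ≈ -10.53°, λ = atan2(p_y, p_x) ≈ -11.88°.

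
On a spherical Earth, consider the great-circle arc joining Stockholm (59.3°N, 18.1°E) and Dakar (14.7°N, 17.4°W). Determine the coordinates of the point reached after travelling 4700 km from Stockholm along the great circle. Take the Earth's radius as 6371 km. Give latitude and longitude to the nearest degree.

From cos δ = sin φ₁ sin φ₂ + cos φ₁ cos φ₂ cos Δλ, the central angle is δ ≈ 0.902 rad (51.7°). The total great-circle distance is δ·R ≈ 0.902 × 6371 ≈ 5745 km, so the target fraction is f = 4700/5745 ≈ 0.818.
Interpolate at f ≈ 0.818 with slerp weights a = sin((1−f)δ)/sin δ ≈ 0.208, b = sin(fδ)/sin δ ≈ 0.857.
p = a·p₁ + b·p₂ ≈ (0.892, -0.215, 0.397); φ = arcsin(p_z) ≈ 23.37°, λ = atan2(p_y, p_x) ≈ -13.54°.

≈ 23°N, 14°W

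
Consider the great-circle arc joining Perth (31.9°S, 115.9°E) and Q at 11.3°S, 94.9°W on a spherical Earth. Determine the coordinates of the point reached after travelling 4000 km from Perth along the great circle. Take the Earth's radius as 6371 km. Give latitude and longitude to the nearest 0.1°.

From cos δ = sin φ₁ sin φ₂ + cos φ₁ cos φ₂ cos Δλ, the central angle is δ ≈ 2.229 rad (127.7°). The total great-circle distance is δ·R ≈ 2.229 × 6371 ≈ 14200 km, so the target fraction is f = 4000/14200 ≈ 0.282.
Interpolate at f ≈ 0.282 with slerp weights a = sin((1−f)δ)/sin δ ≈ 1.263, b = sin(fδ)/sin δ ≈ 0.742.
p = a·p₁ + b·p₂ ≈ (-0.531, 0.239, -0.813); φ = arcsin(p_z) ≈ -54.40°, λ = atan2(p_y, p_x) ≈ 155.72°.

≈ 54.4°S, 155.7°E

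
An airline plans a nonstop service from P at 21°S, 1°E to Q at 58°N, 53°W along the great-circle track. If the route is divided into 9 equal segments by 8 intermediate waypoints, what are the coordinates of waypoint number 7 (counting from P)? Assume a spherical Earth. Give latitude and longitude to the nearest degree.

≈ 43°N, 32°W

The haversine formula gives a central angle δ ≈ 1.584 rad (90.8°) between the endpoints.
Interpolate at f = 7/9 with slerp weights a = sin((1−f)δ)/sin δ ≈ 0.345, b = sin(fδ)/sin δ ≈ 0.943.
p = a·p₁ + b·p₂ ≈ (0.623, -0.394, 0.676); φ = arcsin(p_z) ≈ 42.56°, λ = atan2(p_y, p_x) ≈ -32.30°.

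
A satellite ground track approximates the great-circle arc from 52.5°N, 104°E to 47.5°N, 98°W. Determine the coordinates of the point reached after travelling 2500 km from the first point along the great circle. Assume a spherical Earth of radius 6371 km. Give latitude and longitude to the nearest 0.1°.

≈ 73.3°N, 124.1°E

From cos δ = sin φ₁ sin φ₂ + cos φ₁ cos φ₂ cos Δλ, the central angle is δ ≈ 1.366 rad (78.3°). The total great-circle distance is δ·R ≈ 1.366 × 6371 ≈ 8701 km, so the target fraction is f = 2500/8701 ≈ 0.287.
Interpolate at f ≈ 0.287 with slerp weights a = sin((1−f)δ)/sin δ ≈ 0.844, b = sin(fδ)/sin δ ≈ 0.391.
p = a·p₁ + b·p₂ ≈ (-0.161, 0.237, 0.958); φ = arcsin(p_z) ≈ 73.32°, λ = atan2(p_y, p_x) ≈ 124.15°.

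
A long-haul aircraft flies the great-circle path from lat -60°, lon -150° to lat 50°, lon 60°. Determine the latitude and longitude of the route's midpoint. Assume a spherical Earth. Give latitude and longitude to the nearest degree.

Convert each endpoint to a unit vector on the sphere (x = cos φ cos λ, y = cos φ sin λ, z = sin φ).
The central angle between the endpoints is δ = arccos(p₁·p₂) ≈ 2.799 rad (160.3°).
Interpolate at f = 1/2 with slerp weights a = sin((1−f)δ)/sin δ ≈ 2.930, b = sin(fδ)/sin δ ≈ 2.930.
p = a·p₁ + b·p₂ ≈ (-0.327, 0.898, -0.293); φ = arcsin(p_z) ≈ -17.03°, λ = atan2(p_y, p_x) ≈ 110.00°.

≈ lat -17°, lon 110°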